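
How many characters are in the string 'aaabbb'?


String: 'aaabbb'
Counting characters:
  'a' appears 3 time(s)
  'b' appears 3 time(s)
Total length = 3 + 3 = 6

6


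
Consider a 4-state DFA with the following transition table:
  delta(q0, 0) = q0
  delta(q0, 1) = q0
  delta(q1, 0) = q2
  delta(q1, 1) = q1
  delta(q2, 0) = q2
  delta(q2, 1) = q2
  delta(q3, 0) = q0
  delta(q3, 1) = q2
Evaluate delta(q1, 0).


Looking up transition function:
delta(q1, 0) in the table
Row: q1, Column: 0
Result: q2

q2


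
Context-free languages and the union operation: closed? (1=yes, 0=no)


CFL closure properties:
  Closed under: union, concatenation, Kleene star
  NOT closed under: intersection, complement
Operation 'union' is in closed list -> Yes (closed)

1


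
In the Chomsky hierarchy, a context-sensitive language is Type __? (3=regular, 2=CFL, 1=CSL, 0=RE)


Chomsky hierarchy levels:
  Type 3: Regular (DFA/NFA/regex)
  Type 2: Context-free (PDA)
  Type 1: Context-sensitive
  Type 0: Recursively enumerable (TM)
'context-sensitive' corresponds to Type 1

1


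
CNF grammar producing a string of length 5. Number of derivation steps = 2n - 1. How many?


Chomsky Normal Form derivation:
String length n = 5
Each step either:
  - Splits a nonterminal into two (n-1 such steps)
  - Converts a nonterminal to terminal (n such steps)
Total = (n-1) + n = 2n - 1
= 2(5) - 1
= 10 - 1
= 9

9


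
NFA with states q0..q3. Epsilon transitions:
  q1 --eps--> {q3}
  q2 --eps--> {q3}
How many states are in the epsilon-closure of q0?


Starting from q0
Initialize closure = {q0}
q0 has no outgoing epsilon transitions -> nothing to add
Final closure: {q0}
Size = 1

1


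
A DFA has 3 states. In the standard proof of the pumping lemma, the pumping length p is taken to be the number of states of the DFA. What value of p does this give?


Pumping lemma for regular languages (standard proof):
Take p = |Q|, the number of DFA states.
Any string of length >= |Q| passes through |Q|+1 states while reading its first |Q| symbols,
so by pigeonhole some state repeats, giving the loop that can be pumped.
Here |Q| = 3
Therefore the proof uses p = 3

3


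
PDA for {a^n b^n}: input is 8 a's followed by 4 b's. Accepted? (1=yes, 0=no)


Language requires equal numbers of a's and b's
PDA pushes for each 'a', pops for each 'b'
Number of a's = 8
Number of b's = 4
8 != 4 -> Reject

0


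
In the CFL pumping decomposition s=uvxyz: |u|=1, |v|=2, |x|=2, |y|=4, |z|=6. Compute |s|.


|s| = |u| + |v| + |x| + |y| + |z|
= 1 + 2 + 2 + 4 + 6
= 3 + 2 + 10
= 5 + 10
= 15

15


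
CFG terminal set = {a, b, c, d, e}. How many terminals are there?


Terminal symbols: a, b, c, d, e
Counting each: a (#1), b (#2), c (#3), d (#4), e (#5)
Total = 5

5


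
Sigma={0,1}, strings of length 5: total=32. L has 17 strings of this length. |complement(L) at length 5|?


Alphabet: {0,1}
String length: 5
Total strings of length 5 = 2^5 = 32
Strings in L = 17
Complement = total - |L|
= 32 - 17
= 15

15


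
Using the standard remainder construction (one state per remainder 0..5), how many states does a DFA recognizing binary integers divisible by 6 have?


Divisibility by 6 is tracked via the remainder mod 6: 0, 1, ..., 5
The construction assigns one state to each remainder
Number of remainders = 6

6


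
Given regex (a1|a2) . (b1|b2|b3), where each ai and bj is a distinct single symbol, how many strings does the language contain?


First group: 2 alternatives
Second group: 3 alternatives
Concatenation: each choice from group 1 pairs with each from group 2
Total = 2 x 3 = 6

6


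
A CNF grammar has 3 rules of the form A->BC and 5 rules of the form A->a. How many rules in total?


CNF allows two rule forms:
  A -> BC (binary): 3 rules
  A -> a (terminal): 5 rules
Total = 3 + 5 = 8

8


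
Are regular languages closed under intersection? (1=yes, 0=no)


Regular languages are closed under:
- Union (DFA product construction)
- Intersection (DFA product construction)
- Complement (swap accept/reject states)
- Concatenation (NFA construction)
- Kleene star (NFA construction)
intersection is in this list
Therefore: closed

1


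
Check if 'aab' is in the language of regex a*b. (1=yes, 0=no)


Pattern: a*b
String: 'aab'
Pattern requires: zero or more 'a's followed by exactly one 'b'
Found 2 leading 'a's
Remaining: 'b'
Remaining is exactly 'b' -> match
Result: 1

1


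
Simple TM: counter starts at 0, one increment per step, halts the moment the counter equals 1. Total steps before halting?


Counter starts at 0. Counting sequence:
  Step 1: counter = 1
Counter reached 1 -> halt
Total steps = 1

1


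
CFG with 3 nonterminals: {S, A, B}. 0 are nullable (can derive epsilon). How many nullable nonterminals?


Nonterminals: {S, A, B}
A nonterminal is nullable if it can derive epsilon
Counting nullable nonterminals: 0
Total nullable = 0

0


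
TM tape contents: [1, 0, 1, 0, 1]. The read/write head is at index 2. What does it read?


Tape: [1, 0, 1, 0, 1]
Positions: 0 1 2 3 4
Values:    1 0 1 0 1
Head at position 2
tape[2] = 1

1


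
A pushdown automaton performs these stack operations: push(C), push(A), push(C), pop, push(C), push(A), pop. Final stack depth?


Tracing stack operations:
  push(C) -> stack = [C], depth=1
  push(A) -> stack = [C,A], depth=2
  push(C) -> stack = [C,A,C], depth=3
  pop -> removed C, stack = [C,A], depth=2
  push(C) -> stack = [C,A,C], depth=3
  push(A) -> stack = [C,A,C,A], depth=4
  pop -> removed A, stack = [C,A,C], depth=3
Final depth = 3

3


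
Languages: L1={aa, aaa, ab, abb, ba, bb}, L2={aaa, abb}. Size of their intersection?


L1 = {aa, aaa, ab, abb, ba, bb}
L2 = {aaa, abb}
Checking each string in L1 against L2:
  'aa': in L2? No
  'aaa': in L2? Yes
  'ab': in L2? No
  'abb': in L2? Yes
  'ba': in L2? No
  'bb': in L2? No
Intersection = {aaa, abb}
|L1 ∩ L2| = 2

2


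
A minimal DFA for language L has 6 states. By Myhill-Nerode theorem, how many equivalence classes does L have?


Myhill-Nerode theorem:
Number of equivalence classes = number of states in minimal DFA
Minimal DFA states = 6
Therefore equivalence classes = 6

6


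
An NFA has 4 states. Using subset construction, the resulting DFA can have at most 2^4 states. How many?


NFA has 4 states
Subset construction: each DFA state = subset of NFA states
Maximum subsets = 2^4
2^4 = 16

16


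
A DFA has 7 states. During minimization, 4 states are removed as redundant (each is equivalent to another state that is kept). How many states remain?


Original DFA: 7 states
Redundant states removed: 4
Minimized states = original - removed
= 7 - 4
= 3

3


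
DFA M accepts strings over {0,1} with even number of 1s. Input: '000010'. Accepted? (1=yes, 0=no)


DFA has 2 states: q_even (start, accept=yes) and q_odd
Processing string '000010' character by character:
  Position 0: read '0', 1-count=0 -> q_even (no change)
  Position 1: read '0', 1-count=0 -> q_even (no change)
  Position 2: read '0', 1-count=0 -> q_even (no change)
  Position 3: read '0', 1-count=0 -> q_even (no change)
  Position 4: read '1', 1-count=1 -> q_odd
  Position 5: read '0', 1-count=1 -> q_odd (no change)
Final state: q_odd, total 1s = 1 (odd); the DFA requires an even count -> reject

0


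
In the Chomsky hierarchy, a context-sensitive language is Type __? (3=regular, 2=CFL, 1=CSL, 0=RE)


Chomsky hierarchy levels:
  Type 3: Regular (DFA/NFA/regex)
  Type 2: Context-free (PDA)
  Type 1: Context-sensitive
  Type 0: Recursively enumerable (TM)
'context-sensitive' corresponds to Type 1

1


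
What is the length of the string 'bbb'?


String: 'bbb'
Counting characters:
  'b' appears 3 time(s)
Total length = 0 + 3 = 3

3


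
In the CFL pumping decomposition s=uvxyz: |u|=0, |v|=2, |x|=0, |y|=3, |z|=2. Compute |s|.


|s| = |u| + |v| + |x| + |y| + |z|
= 0 + 2 + 0 + 3 + 2
= 2 + 0 + 5
= 2 + 5
= 7

7


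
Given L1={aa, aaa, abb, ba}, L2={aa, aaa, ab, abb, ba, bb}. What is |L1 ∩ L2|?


L1 = {aa, aaa, abb, ba}
L2 = {aa, aaa, ab, abb, ba, bb}
Checking each string in L1 against L2:
  'aa': in L2? Yes
  'aaa': in L2? Yes
  'abb': in L2? Yes
  'ba': in L2? Yes
Intersection = {aa, aaa, abb, ba}
|L1 ∩ L2| = 4

4


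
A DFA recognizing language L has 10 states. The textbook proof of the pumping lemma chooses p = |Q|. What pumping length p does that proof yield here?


Pumping lemma for regular languages (standard proof):
Take p = |Q|, the number of DFA states.
Any string of length >= |Q| passes through |Q|+1 states while reading its first |Q| symbols,
so by pigeonhole some state repeats, giving the loop that can be pumped.
Here |Q| = 10
Therefore the proof uses p = 10

10


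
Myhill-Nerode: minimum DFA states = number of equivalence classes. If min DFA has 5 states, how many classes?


Myhill-Nerode theorem:
Number of equivalence classes = number of states in minimal DFA
Minimal DFA states = 5
Therefore equivalence classes = 5

5


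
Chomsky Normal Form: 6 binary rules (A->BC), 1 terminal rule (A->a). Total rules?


CNF allows two rule forms:
  A -> BC (binary): 6 rules
  A -> a (terminal): 1 rule
Total = 6 + 1 = 7

7


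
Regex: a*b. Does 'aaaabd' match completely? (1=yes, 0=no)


Pattern: a*b
String: 'aaaabd'
Pattern requires: zero or more 'a's followed by exactly one 'b'
Found 4 leading 'a's
Remaining: 'bd'
Remaining is not 'b' -> no match
Result: 0

0


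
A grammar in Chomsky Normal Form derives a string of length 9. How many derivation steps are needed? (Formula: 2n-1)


Chomsky Normal Form derivation:
String length n = 9
Each step either:
  - Splits a nonterminal into two (n-1 such steps)
  - Converts a nonterminal to terminal (n such steps)
Total = (n-1) + n = 2n - 1
= 2(9) - 1
= 18 - 1
= 17

17


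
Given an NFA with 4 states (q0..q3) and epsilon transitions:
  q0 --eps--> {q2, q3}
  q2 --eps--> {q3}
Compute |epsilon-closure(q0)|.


Starting from q0
Initialize closure = {q0}
Follow epsilon from q0 -> add q2
Follow epsilon from q0 -> add q3
Final closure: {q0, q2, q3}
Size = 3

3


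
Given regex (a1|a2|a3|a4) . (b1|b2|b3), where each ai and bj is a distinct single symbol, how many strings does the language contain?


First group: 4 alternatives
Second group: 3 alternatives
Concatenation: each choice from group 1 pairs with each from group 2
Total = 4 x 3 = 12

12


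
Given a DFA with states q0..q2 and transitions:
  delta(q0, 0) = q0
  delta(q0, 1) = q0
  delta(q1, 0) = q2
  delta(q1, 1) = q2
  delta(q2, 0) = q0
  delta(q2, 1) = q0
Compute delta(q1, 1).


Looking up transition function:
delta(q1, 1) in the table
Row: q1, Column: 1
Result: q2

q2


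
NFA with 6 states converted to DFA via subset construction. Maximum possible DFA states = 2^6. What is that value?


NFA has 6 states
Subset construction: each DFA state = subset of NFA states
Maximum subsets = 2^6
2^6 = 64

64


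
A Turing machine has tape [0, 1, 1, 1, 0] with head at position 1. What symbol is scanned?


Tape: [0, 1, 1, 1, 0]
Positions: 0 1 2 3 4
Values:    0 1 1 1 0
Head at position 1
tape[1] = 1

1


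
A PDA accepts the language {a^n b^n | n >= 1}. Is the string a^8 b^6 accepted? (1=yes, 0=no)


Language requires equal numbers of a's and b's
PDA pushes for each 'a', pops for each 'b'
Number of a's = 8
Number of b's = 6
8 != 6 -> Reject

0


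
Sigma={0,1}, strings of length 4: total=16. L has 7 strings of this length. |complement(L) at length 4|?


Alphabet: {0,1}
String length: 4
Total strings of length 4 = 2^4 = 16
Strings in L = 7
Complement = total - |L|
= 16 - 7
= 9

9


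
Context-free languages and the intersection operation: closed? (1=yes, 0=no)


CFL closure properties:
  Closed under: union, concatenation, Kleene star
  NOT closed under: intersection, complement
Operation 'intersection' is in not-closed list -> No (not closed)

0


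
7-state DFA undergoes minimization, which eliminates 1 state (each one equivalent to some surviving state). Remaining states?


Original DFA: 7 states
Redundant states removed: 1
Minimized states = original - removed
= 7 - 1
= 6

6


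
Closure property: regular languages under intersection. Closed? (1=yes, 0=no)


Regular languages are closed under:
- Union (DFA product construction)
- Intersection (DFA product construction)
- Complement (swap accept/reject states)
- Concatenation (NFA construction)
- Kleene star (NFA construction)
intersection is in this list
Therefore: closed

1


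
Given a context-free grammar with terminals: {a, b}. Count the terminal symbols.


Terminal symbols: a, b
Counting each: a (#1), b (#2)
Total = 2

2


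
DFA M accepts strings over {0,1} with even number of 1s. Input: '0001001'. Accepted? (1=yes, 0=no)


DFA has 2 states: q_even (start, accept=yes) and q_odd
Processing string '0001001' character by character:
  Position 0: read '0', 1-count=0 -> q_even (no change)
  Position 1: read '0', 1-count=0 -> q_even (no change)
  Position 2: read '0', 1-count=0 -> q_even (no change)
  Position 3: read '1', 1-count=1 -> q_odd
  Position 4: read '0', 1-count=1 -> q_odd (no change)
  Position 5: read '0', 1-count=1 -> q_odd (no change)
  Position 6: read '1', 1-count=2 -> q_even
Final state: q_even, total 1s = 2 (even); the DFA requires an even count -> accept

1


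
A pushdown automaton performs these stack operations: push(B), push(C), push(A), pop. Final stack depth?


Tracing stack operations:
  push(B) -> stack = [B], depth=1
  push(C) -> stack = [B,C], depth=2
  push(A) -> stack = [B,C,A], depth=3
  pop -> removed A, stack = [B,C], depth=2
Final depth = 2

2


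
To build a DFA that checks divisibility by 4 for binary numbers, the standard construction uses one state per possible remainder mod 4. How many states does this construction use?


Divisibility by 4 is tracked via the remainder mod 4: 0, 1, ..., 3
The construction assigns one state to each remainder
Number of remainders = 4

4


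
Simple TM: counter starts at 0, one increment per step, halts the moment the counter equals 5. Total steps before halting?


Counter starts at 0. Counting sequence:
  Step 1: counter = 1
  Step 2: counter = 2
  Step 3: counter = 3
  Step 4: counter = 4
  Step 5: counter = 5
Counter reached 5 -> halt
Total steps = 5

5


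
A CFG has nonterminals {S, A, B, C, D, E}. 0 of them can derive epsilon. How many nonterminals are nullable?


Nonterminals: {S, A, B, C, D, E}
A nonterminal is nullable if it can derive epsilon
Counting nullable nonterminals: 0
Total nullable = 0

0


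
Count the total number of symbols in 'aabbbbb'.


String: 'aabbbbb'
Counting characters:
  'a' appears 2 time(s)
  'b' appears 5 time(s)
Total length = 2 + 5 = 7

7


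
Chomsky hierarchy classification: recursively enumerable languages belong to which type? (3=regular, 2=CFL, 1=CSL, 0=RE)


Chomsky hierarchy levels:
  Type 3: Regular (DFA/NFA/regex)
  Type 2: Context-free (PDA)
  Type 1: Context-sensitive
  Type 0: Recursively enumerable (TM)
'recursively enumerable' corresponds to Type 0

0


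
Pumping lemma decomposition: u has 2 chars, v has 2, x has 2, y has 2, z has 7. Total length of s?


|s| = |u| + |v| + |x| + |y| + |z|
= 2 + 2 + 2 + 2 + 7
= 4 + 2 + 9
= 6 + 9
= 15

15


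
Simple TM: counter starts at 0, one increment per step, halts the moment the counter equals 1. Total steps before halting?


Counter starts at 0. Counting sequence:
  Step 1: counter = 1
Counter reached 1 -> halt
Total steps = 1

1


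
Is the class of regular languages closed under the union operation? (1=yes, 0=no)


Regular languages are closed under:
- Union (DFA product construction)
- Intersection (DFA product construction)
- Complement (swap accept/reject states)
- Concatenation (NFA construction)
- Kleene star (NFA construction)
union is in this list
Therefore: closed

1


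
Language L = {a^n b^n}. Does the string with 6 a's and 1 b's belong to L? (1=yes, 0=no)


Language requires equal numbers of a's and b's
PDA pushes for each 'a', pops for each 'b'
Number of a's = 6
Number of b's = 1
6 != 1 -> Reject

0


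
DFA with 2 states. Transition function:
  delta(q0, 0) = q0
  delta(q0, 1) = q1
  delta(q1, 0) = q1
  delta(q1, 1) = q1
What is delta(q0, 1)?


Looking up transition function:
delta(q0, 1) in the table
Row: q0, Column: 1
Result: q1

q1


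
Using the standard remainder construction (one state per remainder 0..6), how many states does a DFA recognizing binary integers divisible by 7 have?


Divisibility by 7 is tracked via the remainder mod 7: 0, 1, ..., 6
The construction assigns one state to each remainder
Number of remainders = 7

7


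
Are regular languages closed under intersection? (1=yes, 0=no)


Regular languages are closed under all standard operations:
- Union: Yes (product construction)
- Intersection: Yes (product construction)
- Complement: Yes (swap accept/reject)
- Concatenation: Yes (NFA construction)
Operation: intersection -> Closed

1


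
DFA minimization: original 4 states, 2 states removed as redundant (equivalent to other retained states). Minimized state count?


Original DFA: 4 states
Redundant states removed: 2
Minimized states = original - removed
= 4 - 2
= 2

2


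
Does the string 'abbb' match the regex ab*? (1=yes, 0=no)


Pattern: ab*
String: 'abbb'
Pattern requires: exactly one 'a' followed by zero or more 'b's
First char is 'a' -> OK
Rest 'bbb': all b's? Yes
Result: 1

1


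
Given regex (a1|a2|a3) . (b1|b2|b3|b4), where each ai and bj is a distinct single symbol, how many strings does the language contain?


First group: 3 alternatives
Second group: 4 alternatives
Concatenation: each choice from group 1 pairs with each from group 2
Total = 3 x 4 = 12

12


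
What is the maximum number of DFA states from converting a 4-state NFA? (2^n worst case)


NFA has 4 states
Subset construction: each DFA state = subset of NFA states
Maximum subsets = 2^4
2^4 = 16

16


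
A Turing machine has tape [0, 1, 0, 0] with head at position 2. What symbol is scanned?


Tape: [0, 1, 0, 0]
Positions: 0 1 2 3
Values:    0 1 0 0
Head at position 2
tape[2] = 0

0


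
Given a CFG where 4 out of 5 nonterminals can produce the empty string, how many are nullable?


Nonterminals: {S, A, B, C, D}
A nonterminal is nullable if it can derive epsilon
Counting nullable nonterminals: 4
Total nullable = 4

4


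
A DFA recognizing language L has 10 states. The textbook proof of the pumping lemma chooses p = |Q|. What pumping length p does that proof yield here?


Pumping lemma for regular languages (standard proof):
Take p = |Q|, the number of DFA states.
Any string of length >= |Q| passes through |Q|+1 states while reading its first |Q| symbols,
so by pigeonhole some state repeats, giving the loop that can be pumped.
Here |Q| = 10
Therefore the proof uses p = 10

10


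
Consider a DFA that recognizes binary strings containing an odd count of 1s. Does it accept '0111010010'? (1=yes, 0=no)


DFA has 2 states: q_even (start, accept=no) and q_odd
Processing string '0111010010' character by character:
  Position 0: read '0', 1-count=0 -> q_even (no change)
  Position 1: read '1', 1-count=1 -> q_odd
  Position 2: read '1', 1-count=2 -> q_even
  Position 3: read '1', 1-count=3 -> q_odd
  Position 4: read '0', 1-count=3 -> q_odd (no change)
  Position 5: read '1', 1-count=4 -> q_even
  Position 6: read '0', 1-count=4 -> q_even (no change)
  Position 7: read '0', 1-count=4 -> q_even (no change)
  Position 8: read '1', 1-count=5 -> q_odd
  Position 9: read '0', 1-count=5 -> q_odd (no change)
Final state: q_odd, total 1s = 5 (odd); the DFA requires an odd count -> accept

1


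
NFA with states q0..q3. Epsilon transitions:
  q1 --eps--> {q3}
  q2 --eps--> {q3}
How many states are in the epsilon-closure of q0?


Starting from q0
Initialize closure = {q0}
q0 has no outgoing epsilon transitions -> nothing to add
Final closure: {q0}
Size = 1

1


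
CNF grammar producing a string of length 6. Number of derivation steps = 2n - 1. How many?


Chomsky Normal Form derivation:
String length n = 6
Each step either:
  - Splits a nonterminal into two (n-1 such steps)
  - Converts a nonterminal to terminal (n such steps)
Total = (n-1) + n = 2n - 1
= 2(6) - 1
= 12 - 1
= 11

11


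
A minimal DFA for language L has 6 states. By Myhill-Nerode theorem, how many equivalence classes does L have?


Myhill-Nerode theorem:
Number of equivalence classes = number of states in minimal DFA
Minimal DFA states = 6
Therefore equivalence classes = 6

6


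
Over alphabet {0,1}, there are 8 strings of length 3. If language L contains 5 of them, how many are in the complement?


Alphabet: {0,1}
String length: 3
Total strings of length 3 = 2^3 = 8
Strings in L = 5
Complement = total - |L|
= 8 - 5
= 3

3


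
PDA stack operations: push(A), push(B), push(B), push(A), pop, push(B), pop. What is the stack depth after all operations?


Tracing stack operations:
  push(A) -> stack = [A], depth=1
  push(B) -> stack = [A,B], depth=2
  push(B) -> stack = [A,B,B], depth=3
  push(A) -> stack = [A,B,B,A], depth=4
  pop -> removed A, stack = [A,B,B], depth=3
  push(B) -> stack = [A,B,B,B], depth=4
  pop -> removed B, stack = [A,B,B], depth=3
Final depth = 3

3


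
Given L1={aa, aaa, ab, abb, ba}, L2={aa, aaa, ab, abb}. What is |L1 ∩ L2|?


L1 = {aa, aaa, ab, abb, ba}
L2 = {aa, aaa, ab, abb}
Checking each string in L1 against L2:
  'aa': in L2? Yes
  'aaa': in L2? Yes
  'ab': in L2? Yes
  'abb': in L2? Yes
  'ba': in L2? No
Intersection = {aa, aaa, ab, abb}
|L1 ∩ L2| = 4

4


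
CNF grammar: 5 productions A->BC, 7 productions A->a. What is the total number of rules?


CNF allows two rule forms:
  A -> BC (binary): 5 rules
  A -> a (terminal): 7 rules
Total = 5 + 7 = 12

12


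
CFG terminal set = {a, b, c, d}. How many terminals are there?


Terminal symbols: a, b, c, d
Counting each: a (#1), b (#2), c (#3), d (#4)
Total = 4

4


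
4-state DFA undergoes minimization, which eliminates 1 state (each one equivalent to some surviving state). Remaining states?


Original DFA: 4 states
Redundant states removed: 1
Minimized states = original - removed
= 4 - 1
= 3

3


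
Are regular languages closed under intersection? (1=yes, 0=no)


Regular languages are closed under all standard operations:
- Union: Yes (product construction)
- Intersection: Yes (product construction)
- Complement: Yes (swap accept/reject)
- Concatenation: Yes (NFA construction)
Operation: intersection -> Closed

1


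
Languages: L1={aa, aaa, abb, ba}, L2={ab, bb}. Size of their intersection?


L1 = {aa, aaa, abb, ba}
L2 = {ab, bb}
Checking each string in L1 against L2:
  'aa': in L2? No
  'aaa': in L2? No
  'abb': in L2? No
  'ba': in L2? No
Intersection = {}
|L1 ∩ L2| = 0

0


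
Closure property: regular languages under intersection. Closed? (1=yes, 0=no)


Regular languages are closed under:
- Union (DFA product construction)
- Intersection (DFA product construction)
- Complement (swap accept/reject states)
- Concatenation (NFA construction)
- Kleene star (NFA construction)
intersection is in this list
Therefore: closed

1


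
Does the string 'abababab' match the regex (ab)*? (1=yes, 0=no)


Pattern: (ab)*
String: 'abababab'
Pattern requires: zero or more repetitions of 'ab'
Pairs: ['ab', 'ab', 'ab', 'ab']
All pairs are 'ab'? Yes
Result: 1

1


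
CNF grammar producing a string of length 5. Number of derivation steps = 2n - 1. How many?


Chomsky Normal Form derivation:
String length n = 5
Each step either:
  - Splits a nonterminal into two (n-1 such steps)
  - Converts a nonterminal to terminal (n such steps)
Total = (n-1) + n = 2n - 1
= 2(5) - 1
= 10 - 1
= 9

9


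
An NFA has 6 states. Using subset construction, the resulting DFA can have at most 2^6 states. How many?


NFA has 6 states
Subset construction: each DFA state = subset of NFA states
Maximum subsets = 2^6
2^6 = 64

64


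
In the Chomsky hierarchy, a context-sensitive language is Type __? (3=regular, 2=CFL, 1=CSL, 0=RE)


Chomsky hierarchy levels:
  Type 3: Regular (DFA/NFA/regex)
  Type 2: Context-free (PDA)
  Type 1: Context-sensitive
  Type 0: Recursively enumerable (TM)
'context-sensitive' corresponds to Type 1

1


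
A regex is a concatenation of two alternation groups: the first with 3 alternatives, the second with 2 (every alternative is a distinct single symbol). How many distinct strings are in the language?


First group: 3 alternatives
Second group: 2 alternatives
Concatenation: each choice from group 1 pairs with each from group 2
Total = 3 x 2 = 6

6


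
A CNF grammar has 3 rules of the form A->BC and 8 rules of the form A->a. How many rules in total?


CNF allows two rule forms:
  A -> BC (binary): 3 rules
  A -> a (terminal): 8 rules
Total = 3 + 8 = 11

11


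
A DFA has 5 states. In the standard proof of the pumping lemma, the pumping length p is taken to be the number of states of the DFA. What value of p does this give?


Pumping lemma for regular languages (standard proof):
Take p = |Q|, the number of DFA states.
Any string of length >= |Q| passes through |Q|+1 states while reading its first |Q| symbols,
so by pigeonhole some state repeats, giving the loop that can be pumped.
Here |Q| = 5
Therefore the proof uses p = 5

5


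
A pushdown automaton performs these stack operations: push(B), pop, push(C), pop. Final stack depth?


Tracing stack operations:
  push(B) -> stack = [B], depth=1
  pop -> removed B, stack = [], depth=0
  push(C) -> stack = [C], depth=1
  pop -> removed C, stack = [], depth=0
Final depth = 0

0


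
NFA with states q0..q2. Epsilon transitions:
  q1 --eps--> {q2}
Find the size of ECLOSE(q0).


Starting from q0
Initialize closure = {q0}
q0 has no outgoing epsilon transitions -> nothing to add
Final closure: {q0}
Size = 1

1


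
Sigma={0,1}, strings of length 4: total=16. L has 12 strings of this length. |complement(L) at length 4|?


Alphabet: {0,1}
String length: 4
Total strings of length 4 = 2^4 = 16
Strings in L = 12
Complement = total - |L|
= 16 - 12
= 4

4


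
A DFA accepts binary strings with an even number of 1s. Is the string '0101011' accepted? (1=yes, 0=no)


DFA has 2 states: q_even (start, accept=yes) and q_odd
Processing string '0101011' character by character:
  Position 0: read '0', 1-count=0 -> q_even (no change)
  Position 1: read '1', 1-count=1 -> q_odd
  Position 2: read '0', 1-count=1 -> q_odd (no change)
  Position 3: read '1', 1-count=2 -> q_even
  Position 4: read '0', 1-count=2 -> q_even (no change)
  Position 5: read '1', 1-count=3 -> q_odd
  Position 6: read '1', 1-count=4 -> q_even
Final state: q_even, total 1s = 4 (even); the DFA requires an even count -> accept

1


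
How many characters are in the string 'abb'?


String: 'abb'
Counting characters:
  'a' appears 1 time(s)
  'b' appears 2 time(s)
Total length = 1 + 2 = 3

3


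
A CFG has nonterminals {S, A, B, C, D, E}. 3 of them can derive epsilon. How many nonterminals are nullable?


Nonterminals: {S, A, B, C, D, E}
A nonterminal is nullable if it can derive epsilon
Counting nullable nonterminals: 3
Total nullable = 3

3


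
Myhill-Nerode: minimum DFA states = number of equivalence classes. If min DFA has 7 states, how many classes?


Myhill-Nerode theorem:
Number of equivalence classes = number of states in minimal DFA
Minimal DFA states = 7
Therefore equivalence classes = 7

7


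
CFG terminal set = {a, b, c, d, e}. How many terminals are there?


Terminal symbols: a, b, c, d, e
Counting each: a (#1), b (#2), c (#3), d (#4), e (#5)
Total = 5

5


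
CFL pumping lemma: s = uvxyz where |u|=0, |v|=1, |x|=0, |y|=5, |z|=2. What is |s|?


|s| = |u| + |v| + |x| + |y| + |z|
= 0 + 1 + 0 + 5 + 2
= 1 + 0 + 7
= 1 + 7
= 8

8


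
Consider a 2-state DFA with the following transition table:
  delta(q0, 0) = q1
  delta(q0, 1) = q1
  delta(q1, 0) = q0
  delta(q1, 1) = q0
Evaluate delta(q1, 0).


Looking up transition function:
delta(q1, 0) in the table
Row: q1, Column: 0
Result: q0

q0


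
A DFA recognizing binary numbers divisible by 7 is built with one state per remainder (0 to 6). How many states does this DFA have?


Divisibility by 7 is tracked via the remainder mod 7: 0, 1, ..., 6
The construction assigns one state to each remainder
Number of remainders = 7

7


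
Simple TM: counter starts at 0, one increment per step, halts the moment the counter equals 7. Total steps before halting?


Counter starts at 0. Counting sequence:
  Step 1: counter = 1
  Step 2: counter = 2
  Step 3: counter = 3
  Step 4: counter = 4
  Step 5: counter = 5
  Step 6: counter = 6
  Step 7: counter = 7
Counter reached 7 -> halt
Total steps = 7

7


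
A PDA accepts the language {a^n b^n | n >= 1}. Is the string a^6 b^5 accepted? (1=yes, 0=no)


Language requires equal numbers of a's and b's
PDA pushes for each 'a', pops for each 'b'
Number of a's = 6
Number of b's = 5
6 != 5 -> Reject

0


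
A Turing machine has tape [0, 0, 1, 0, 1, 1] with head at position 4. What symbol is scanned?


Tape: [0, 0, 1, 0, 1, 1]
Positions: 0 1 2 3 4 5
Values:    0 0 1 0 1 1
Head at position 4
tape[4] = 1

1


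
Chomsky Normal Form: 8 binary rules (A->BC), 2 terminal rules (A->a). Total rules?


CNF allows two rule forms:
  A -> BC (binary): 8 rules
  A -> a (terminal): 2 rules
Total = 8 + 2 = 10

10


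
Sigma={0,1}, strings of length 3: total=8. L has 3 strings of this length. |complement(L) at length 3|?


Alphabet: {0,1}
String length: 3
Total strings of length 3 = 2^3 = 8
Strings in L = 3
Complement = total - |L|
= 8 - 3
= 5

5


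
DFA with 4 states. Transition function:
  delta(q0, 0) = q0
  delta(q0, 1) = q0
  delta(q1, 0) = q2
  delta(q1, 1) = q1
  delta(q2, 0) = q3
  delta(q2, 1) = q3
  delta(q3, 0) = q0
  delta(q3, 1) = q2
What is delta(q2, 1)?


Looking up transition function:
delta(q2, 1) in the table
Row: q2, Column: 1
Result: q3

q3


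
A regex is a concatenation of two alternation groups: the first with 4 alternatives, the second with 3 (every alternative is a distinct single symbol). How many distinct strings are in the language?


First group: 4 alternatives
Second group: 3 alternatives
Concatenation: each choice from group 1 pairs with each from group 2
Total = 4 x 3 = 12

12


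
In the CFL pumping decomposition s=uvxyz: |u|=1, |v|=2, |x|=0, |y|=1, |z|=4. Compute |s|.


|s| = |u| + |v| + |x| + |y| + |z|
= 1 + 2 + 0 + 1 + 4
= 3 + 0 + 5
= 3 + 5
= 8

8


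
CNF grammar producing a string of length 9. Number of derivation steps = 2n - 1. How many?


Chomsky Normal Form derivation:
String length n = 9
Each step either:
  - Splits a nonterminal into two (n-1 such steps)
  - Converts a nonterminal to terminal (n such steps)
Total = (n-1) + n = 2n - 1
= 2(9) - 1
= 18 - 1
= 17

17


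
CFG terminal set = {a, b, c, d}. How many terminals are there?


Terminal symbols: a, b, c, d
Counting each: a (#1), b (#2), c (#3), d (#4)
Total = 4

4


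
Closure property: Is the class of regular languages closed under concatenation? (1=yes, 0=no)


Regular languages are closed under all standard operations:
- Union: Yes (product construction)
- Intersection: Yes (product construction)
- Complement: Yes (swap accept/reject)
- Concatenation: Yes (NFA construction)
Operation: concatenation -> Closed

1


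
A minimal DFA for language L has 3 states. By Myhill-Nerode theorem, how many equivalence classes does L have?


Myhill-Nerode theorem:
Number of equivalence classes = number of states in minimal DFA
Minimal DFA states = 3
Therefore equivalence classes = 3

3


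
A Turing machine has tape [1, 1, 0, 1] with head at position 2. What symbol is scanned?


Tape: [1, 1, 0, 1]
Positions: 0 1 2 3
Values:    1 1 0 1
Head at position 2
tape[2] = 0

0


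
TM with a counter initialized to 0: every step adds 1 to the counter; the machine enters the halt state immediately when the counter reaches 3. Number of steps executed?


Counter starts at 0. Counting sequence:
  Step 1: counter = 1
  Step 2: counter = 2
  Step 3: counter = 3
Counter reached 3 -> halt
Total steps = 3

3


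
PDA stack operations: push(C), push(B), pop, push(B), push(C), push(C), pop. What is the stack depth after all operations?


Tracing stack operations:
  push(C) -> stack = [C], depth=1
  push(B) -> stack = [C,B], depth=2
  pop -> removed B, stack = [C], depth=1
  push(B) -> stack = [C,B], depth=2
  push(C) -> stack = [C,B,C], depth=3
  push(C) -> stack = [C,B,C,C], depth=4
  pop -> removed C, stack = [C,B,C], depth=3
Final depth = 3

3


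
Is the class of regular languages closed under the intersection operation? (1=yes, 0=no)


Regular languages are closed under:
- Union (DFA product construction)
- Intersection (DFA product construction)
- Complement (swap accept/reject states)
- Concatenation (NFA construction)
- Kleene star (NFA construction)
intersection is in this list
Therefore: closed

1


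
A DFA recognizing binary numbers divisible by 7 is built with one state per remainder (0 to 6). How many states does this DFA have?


Divisibility by 7 is tracked via the remainder mod 7: 0, 1, ..., 6
The construction assigns one state to each remainder
Number of remainders = 7

7


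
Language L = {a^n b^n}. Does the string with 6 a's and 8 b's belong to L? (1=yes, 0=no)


Language requires equal numbers of a's and b's
PDA pushes for each 'a', pops for each 'b'
Number of a's = 6
Number of b's = 8
6 != 8 -> Reject

0


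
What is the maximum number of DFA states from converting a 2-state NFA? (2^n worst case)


NFA has 2 states
Subset construction: each DFA state = subset of NFA states
Maximum subsets = 2^2
2^2 = 4

4


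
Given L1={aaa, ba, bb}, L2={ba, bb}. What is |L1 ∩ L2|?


L1 = {aaa, ba, bb}
L2 = {ba, bb}
Checking each string in L1 against L2:
  'aaa': in L2? No
  'ba': in L2? Yes
  'bb': in L2? Yes
Intersection = {ba, bb}
|L1 ∩ L2| = 2

2


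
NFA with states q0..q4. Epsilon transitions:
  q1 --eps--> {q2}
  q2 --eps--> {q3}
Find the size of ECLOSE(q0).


Starting from q0
Initialize closure = {q0}
q0 has no outgoing epsilon transitions -> nothing to add
Final closure: {q0}
Size = 1

1


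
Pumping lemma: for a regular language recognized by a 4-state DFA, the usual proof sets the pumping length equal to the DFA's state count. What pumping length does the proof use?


Pumping lemma for regular languages (standard proof):
Take p = |Q|, the number of DFA states.
Any string of length >= |Q| passes through |Q|+1 states while reading its first |Q| symbols,
so by pigeonhole some state repeats, giving the loop that can be pumped.
Here |Q| = 4
Therefore the proof uses p = 4

4


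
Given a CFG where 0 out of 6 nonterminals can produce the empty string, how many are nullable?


Nonterminals: {S, A, B, C, D, E}
A nonterminal is nullable if it can derive epsilon
Counting nullable nonterminals: 0
Total nullable = 0

0


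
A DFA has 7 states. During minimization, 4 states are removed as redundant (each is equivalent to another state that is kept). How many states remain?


Original DFA: 7 states
Redundant states removed: 4
Minimized states = original - removed
= 7 - 4
= 3

3


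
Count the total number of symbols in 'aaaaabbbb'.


String: 'aaaaabbbb'
Counting characters:
  'a' appears 5 time(s)
  'b' appears 4 time(s)
Total length = 5 + 4 = 9

9


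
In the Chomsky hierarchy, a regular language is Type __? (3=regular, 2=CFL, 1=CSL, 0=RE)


Chomsky hierarchy levels:
  Type 3: Regular (DFA/NFA/regex)
  Type 2: Context-free (PDA)
  Type 1: Context-sensitive
  Type 0: Recursively enumerable (TM)
'regular' corresponds to Type 3

3


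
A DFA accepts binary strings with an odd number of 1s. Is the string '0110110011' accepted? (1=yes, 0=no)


DFA has 2 states: q_even (start, accept=no) and q_odd
Processing string '0110110011' character by character:
  Position 0: read '0', 1-count=0 -> q_even (no change)
  Position 1: read '1', 1-count=1 -> q_odd
  Position 2: read '1', 1-count=2 -> q_even
  Position 3: read '0', 1-count=2 -> q_even (no change)
  Position 4: read '1', 1-count=3 -> q_odd
  Position 5: read '1', 1-count=4 -> q_even
  Position 6: read '0', 1-count=4 -> q_even (no change)
  Position 7: read '0', 1-count=4 -> q_even (no change)
  Position 8: read '1', 1-count=5 -> q_odd
  Position 9: read '1', 1-count=6 -> q_even
Final state: q_even, total 1s = 6 (even); the DFA requires an odd count -> reject

0


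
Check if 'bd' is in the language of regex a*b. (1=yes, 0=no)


Pattern: a*b
String: 'bd'
Pattern requires: zero or more 'a's followed by exactly one 'b'
Found 0 leading 'a's
Remaining: 'bd'
Remaining is not 'b' -> no match
Result: 0

0


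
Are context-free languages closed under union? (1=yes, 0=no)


CFL closure properties:
  Closed under: union, concatenation, Kleene star
  NOT closed under: intersection, complement
Operation 'union' is in closed list -> Yes (closed)

1


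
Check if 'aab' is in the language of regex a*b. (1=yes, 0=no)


Pattern: a*b
String: 'aab'
Pattern requires: zero or more 'a's followed by exactly one 'b'
Found 2 leading 'a's
Remaining: 'b'
Remaining is exactly 'b' -> match
Result: 1

1


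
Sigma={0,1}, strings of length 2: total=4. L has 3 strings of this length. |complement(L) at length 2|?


Alphabet: {0,1}
String length: 2
Total strings of length 2 = 2^2 = 4
Strings in L = 3
Complement = total - |L|
= 4 - 3
= 1

1


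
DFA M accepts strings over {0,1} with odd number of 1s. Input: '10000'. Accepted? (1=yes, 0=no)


DFA has 2 states: q_even (start, accept=no) and q_odd
Processing string '10000' character by character:
  Position 0: read '1', 1-count=1 -> q_odd
  Position 1: read '0', 1-count=1 -> q_odd (no change)
  Position 2: read '0', 1-count=1 -> q_odd (no change)
  Position 3: read '0', 1-count=1 -> q_odd (no change)
  Position 4: read '0', 1-count=1 -> q_odd (no change)
Final state: q_odd, total 1s = 1 (odd); the DFA requires an odd count -> accept

1


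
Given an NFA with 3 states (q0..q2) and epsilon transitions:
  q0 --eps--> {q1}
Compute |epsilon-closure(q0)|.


Starting from q0
Initialize closure = {q0}
Follow epsilon from q0 -> add q1
Final closure: {q0, q1}
Size = 2

2


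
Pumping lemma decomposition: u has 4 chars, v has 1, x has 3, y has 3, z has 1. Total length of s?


|s| = |u| + |v| + |x| + |y| + |z|
= 4 + 1 + 3 + 3 + 1
= 5 + 3 + 4
= 8 + 4
= 12

12


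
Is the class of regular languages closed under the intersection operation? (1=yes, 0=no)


Regular languages are closed under:
- Union (DFA product construction)
- Intersection (DFA product construction)
- Complement (swap accept/reject states)
- Concatenation (NFA construction)
- Kleene star (NFA construction)
intersection is in this list
Therefore: closed

1


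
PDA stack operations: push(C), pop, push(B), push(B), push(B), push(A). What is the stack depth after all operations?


Tracing stack operations:
  push(C) -> stack = [C], depth=1
  pop -> removed C, stack = [], depth=0
  push(B) -> stack = [B], depth=1
  push(B) -> stack = [B,B], depth=2
  push(B) -> stack = [B,B,B], depth=3
  push(A) -> stack = [B,B,B,A], depth=4
Final depth = 4

4


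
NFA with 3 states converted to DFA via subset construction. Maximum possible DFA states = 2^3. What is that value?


NFA has 3 states
Subset construction: each DFA state = subset of NFA states
Maximum subsets = 2^3
2^3 = 8

8


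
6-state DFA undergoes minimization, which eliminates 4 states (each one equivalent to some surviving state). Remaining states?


Original DFA: 6 states
Redundant states removed: 4
Minimized states = original - removed
= 6 - 4
= 2

2


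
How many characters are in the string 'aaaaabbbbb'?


String: 'aaaaabbbbb'
Counting characters:
  'a' appears 5 time(s)
  'b' appears 5 time(s)
Total length = 5 + 5 = 10

10
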